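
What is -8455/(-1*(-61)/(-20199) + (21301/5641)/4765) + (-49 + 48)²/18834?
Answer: 21614493378999606454/5694376870311 ≈ 3.7958e+6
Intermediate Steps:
-8455/(-1*(-61)/(-20199) + (21301/5641)/4765) + (-49 + 48)²/18834 = -8455/(61*(-1/20199) + (21301*(1/5641))*(1/4765)) + (-1)²*(1/18834) = -8455/(-61/20199 + (21301/5641)*(1/4765)) + 1*(1/18834) = -8455/(-61/20199 + 21301/26879365) + 1/18834 = -8455/(-1209382366/542936293635) + 1/18834 = -8455*(-542936293635/1209382366) + 1/18834 = 4590526362683925/1209382366 + 1/18834 = 21614493378999606454/5694376870311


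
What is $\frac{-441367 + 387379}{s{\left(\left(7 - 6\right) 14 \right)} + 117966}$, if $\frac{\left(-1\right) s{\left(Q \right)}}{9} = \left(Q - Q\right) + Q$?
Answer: $- \frac{4499}{9820} \approx -0.45815$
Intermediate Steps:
$s{\left(Q \right)} = - 9 Q$ ($s{\left(Q \right)} = - 9 \left(\left(Q - Q\right) + Q\right) = - 9 \left(0 + Q\right) = - 9 Q$)
$\frac{-441367 + 387379}{s{\left(\left(7 - 6\right) 14 \right)} + 117966} = \frac{-441367 + 387379}{- 9 \left(7 - 6\right) 14 + 117966} = - \frac{53988}{- 9 \cdot 1 \cdot 14 + 117966} = - \frac{53988}{\left(-9\right) 14 + 117966} = - \frac{53988}{-126 + 117966} = - \frac{53988}{117840} = \left(-53988\right) \frac{1}{117840} = - \frac{4499}{9820}$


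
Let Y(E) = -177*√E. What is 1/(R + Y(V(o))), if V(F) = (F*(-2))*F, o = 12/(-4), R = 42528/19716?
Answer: 2911396/761145619457 + 1433407419*I*√2/1522291238914 ≈ 3.825e-6 + 0.0013316*I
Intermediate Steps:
R = 3544/1643 (R = 42528*(1/19716) = 3544/1643 ≈ 2.1570)
o = -3 (o = 12*(-¼) = -3)
V(F) = -2*F² (V(F) = (-2*F)*F = -2*F²)
1/(R + Y(V(o))) = 1/(3544/1643 - 177*3*I*√2) = 1/(3544/1643 - 531*I*√2)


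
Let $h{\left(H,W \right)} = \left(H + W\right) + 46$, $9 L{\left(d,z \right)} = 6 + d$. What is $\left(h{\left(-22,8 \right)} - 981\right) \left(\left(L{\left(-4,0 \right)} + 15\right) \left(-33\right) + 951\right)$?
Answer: $- \frac{1277354}{3} \approx -4.2578 \cdot 10^{5}$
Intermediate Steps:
$L{\left(d,z \right)} = \frac{2}{3} + \frac{d}{9}$ ($L{\left(d,z \right)} = \frac{6 + d}{9} = \frac{2}{3} + \frac{d}{9}$)
$h{\left(H,W \right)} = 46 + H + W$
$\left(h{\left(-22,8 \right)} - 981\right) \left(\left(L{\left(-4,0 \right)} + 15\right) \left(-33\right) + 951\right) = \left(\left(46 - 22 + 8\right) - 981\right) \left(\left(\left(\frac{2}{3} + \frac{1}{9} \left(-4\right)\right) + 15\right) \left(-33\right) + 951\right) = \left(32 - 981\right) \left(\left(\left(\frac{2}{3} - \frac{4}{9}\right) + 15\right) \left(-33\right) + 951\right) = - 949 \left(\left(\frac{2}{9} + 15\right) \left(-33\right) + 951\right) = - 949 \left(\frac{137}{9} \left(-33\right) + 951\right) = - 949 \left(- \frac{1507}{3} + 951\right) = \left(-949\right) \frac{1346}{3} = - \frac{1277354}{3}$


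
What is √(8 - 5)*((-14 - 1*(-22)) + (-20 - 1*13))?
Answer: -25*√3 ≈ -43.301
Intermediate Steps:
√(8 - 5)*((-14 - 1*(-22)) + (-20 - 1*13)) = √3*((-14 + 22) + (-20 - 13)) = √3*(8 - 33) = √3*(-25) = -25*√3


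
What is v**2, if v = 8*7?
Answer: 3136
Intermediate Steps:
v = 56
v**2 = 56**2 = 3136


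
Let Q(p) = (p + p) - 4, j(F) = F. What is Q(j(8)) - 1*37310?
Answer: -37298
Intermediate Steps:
Q(p) = -4 + 2*p (Q(p) = 2*p - 4 = -4 + 2*p)
Q(j(8)) - 1*37310 = (-4 + 2*8) - 1*37310 = (-4 + 16) - 37310 = 12 - 37310 = -37298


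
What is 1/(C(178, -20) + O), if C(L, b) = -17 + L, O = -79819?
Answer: -1/79658 ≈ -1.2554e-5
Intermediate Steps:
1/(C(178, -20) + O) = 1/((-17 + 178) - 79819) = 1/(161 - 79819) = 1/(-79658) = -1/79658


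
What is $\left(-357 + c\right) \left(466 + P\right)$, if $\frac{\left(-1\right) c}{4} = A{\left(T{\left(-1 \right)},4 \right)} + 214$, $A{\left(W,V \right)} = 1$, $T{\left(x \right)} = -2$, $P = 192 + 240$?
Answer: $-1092866$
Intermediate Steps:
$P = 432$
$c = -860$ ($c = - 4 \left(1 + 214\right) = \left(-4\right) 215 = -860$)
$\left(-357 + c\right) \left(466 + P\right) = \left(-357 - 860\right) \left(466 + 432\right) = \left(-1217\right) 898 = -1092866$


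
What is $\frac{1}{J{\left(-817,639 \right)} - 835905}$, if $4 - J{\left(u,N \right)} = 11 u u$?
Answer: $- \frac{1}{8178280} \approx -1.2228 \cdot 10^{-7}$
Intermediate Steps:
$J{\left(u,N \right)} = 4 - 11 u^{2}$ ($J{\left(u,N \right)} = 4 - 11 u u = 4 - 11 u^{2}$)
$\frac{1}{J{\left(-817,639 \right)} - 835905} = \frac{1}{\left(4 - 11 \left(-817\right)^{2}\right) - 835905} = \frac{1}{\left(4 - 7342379\right) - 835905} = \frac{1}{-7342375 - 835905} = \frac{1}{-8178280} = - \frac{1}{8178280}$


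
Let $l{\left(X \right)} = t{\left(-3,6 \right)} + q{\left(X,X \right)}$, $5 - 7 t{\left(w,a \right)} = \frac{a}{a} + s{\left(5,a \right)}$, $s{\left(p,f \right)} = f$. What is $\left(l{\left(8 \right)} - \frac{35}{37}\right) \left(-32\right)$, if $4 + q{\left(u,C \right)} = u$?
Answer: $- \frac{22944}{259} \approx -88.587$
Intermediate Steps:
$q{\left(u,C \right)} = -4 + u$
$t{\left(w,a \right)} = \frac{4}{7} - \frac{a}{7}$ ($t{\left(w,a \right)} = \frac{5}{7} - \frac{\frac{a}{a} + a}{7} = \frac{5}{7} - \frac{1 + a}{7} = \frac{5}{7} - \left(\frac{1}{7} + \frac{a}{7}\right) = \frac{4}{7} - \frac{a}{7}$)
$l{\left(X \right)} = - \frac{30}{7} + X$ ($l{\left(X \right)} = \left(\frac{4}{7} - \frac{6}{7}\right) + \left(-4 + X\right) = - \frac{2}{7} + \left(-4 + X\right) = - \frac{30}{7} + X$)
$\left(l{\left(8 \right)} - \frac{35}{37}\right) \left(-32\right) = \left(\left(- \frac{30}{7} + 8\right) - \frac{35}{37}\right) \left(-32\right) = \left(\frac{26}{7} - \frac{35}{37}\right) \left(-32\right) = \frac{717}{259} \left(-32\right) = - \frac{22944}{259}$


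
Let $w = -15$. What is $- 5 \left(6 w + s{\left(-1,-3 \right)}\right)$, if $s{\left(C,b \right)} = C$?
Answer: $455$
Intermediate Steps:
$- 5 \left(6 w + s{\left(-1,-3 \right)}\right) = - 5 \left(6 \left(-15\right) - 1\right) = - 5 \left(-90 - 1\right) = \left(-5\right) \left(-91\right) = 455$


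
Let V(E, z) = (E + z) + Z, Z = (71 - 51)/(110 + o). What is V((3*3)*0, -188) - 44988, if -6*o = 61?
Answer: -27060304/599 ≈ -45176.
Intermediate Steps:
o = -61/6 (o = -1/6*61 = -61/6 ≈ -10.167)
Z = 120/599 (Z = (71 - 51)/(110 - 61/6) = 20/(599/6) = 20*(6/599) = 120/599 ≈ 0.20033)
V(E, z) = 120/599 + E + z (V(E, z) = (E + z) + 120/599 = 120/599 + E + z)
V((3*3)*0, -188) - 44988 = (120/599 + (3*3)*0 - 188) - 44988 = (120/599 + 9*0 - 188) - 44988 = (120/599 + 0 - 188) - 44988 = -112492/599 - 44988 = -27060304/599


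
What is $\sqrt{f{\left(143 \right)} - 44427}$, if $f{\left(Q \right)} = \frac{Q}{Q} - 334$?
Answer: $2 i \sqrt{11190} \approx 211.57 i$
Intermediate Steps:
$f{\left(Q \right)} = -333$ ($f{\left(Q \right)} = 1 - 334 = -333$)
$\sqrt{f{\left(143 \right)} - 44427} = \sqrt{-333 - 44427} = \sqrt{-44760} = 2 i \sqrt{11190}$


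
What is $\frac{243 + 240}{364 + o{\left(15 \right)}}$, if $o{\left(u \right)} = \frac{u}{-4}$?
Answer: $\frac{1932}{1441} \approx 1.3407$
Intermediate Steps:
$o{\left(u \right)} = - \frac{u}{4}$ ($o{\left(u \right)} = u \left(- \frac{1}{4}\right) = - \frac{u}{4}$)
$\frac{243 + 240}{364 + o{\left(15 \right)}} = \frac{243 + 240}{364 - \frac{15}{4}} = \frac{483}{364 - \frac{15}{4}} = \frac{483}{\frac{1441}{4}} = 483 \cdot \frac{4}{1441} = \frac{1932}{1441}$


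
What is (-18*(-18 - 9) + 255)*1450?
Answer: 1074450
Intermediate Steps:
(-18*(-18 - 9) + 255)*1450 = (-18*(-27) + 255)*1450 = (486 + 255)*1450 = 741*1450 = 1074450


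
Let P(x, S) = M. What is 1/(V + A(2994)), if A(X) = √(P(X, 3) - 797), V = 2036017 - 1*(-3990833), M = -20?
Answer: 6026850/36322920923317 - I*√817/36322920923317 ≈ 1.6592e-7 - 7.8692e-13*I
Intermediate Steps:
P(x, S) = -20
V = 6026850 (V = 2036017 + 3990833 = 6026850)
A(X) = I*√817 (A(X) = √(-20 - 797) = √(-817) = I*√817)
1/(V + A(2994)) = 1/(6026850 + I*√817)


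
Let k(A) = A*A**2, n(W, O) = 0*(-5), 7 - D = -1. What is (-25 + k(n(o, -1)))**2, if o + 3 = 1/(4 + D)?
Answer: 625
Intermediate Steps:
D = 8 (D = 7 - 1*(-1) = 7 + 1 = 8)
o = -35/12 (o = -3 + 1/(4 + 8) = -3 + 1/12 = -35/12 ≈ -2.9167)
n(W, O) = 0
k(A) = A**3
(-25 + k(n(o, -1)))**2 = (-25 + 0**3)**2 = (-25 + 0)**2 = (-25)**2 = 625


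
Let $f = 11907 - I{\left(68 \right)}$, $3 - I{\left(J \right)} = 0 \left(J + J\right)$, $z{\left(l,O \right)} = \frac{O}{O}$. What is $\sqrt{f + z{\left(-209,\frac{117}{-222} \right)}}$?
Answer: $\sqrt{11905} \approx 109.11$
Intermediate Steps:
$z{\left(l,O \right)} = 1$
$I{\left(J \right)} = 3$ ($I{\left(J \right)} = 3 - 0 \left(J + J\right) = 3 - 0 \cdot 2 J = 3 - 0 = 3 + 0 = 3$)
$f = 11904$ ($f = 11907 - 3 = 11904$)
$\sqrt{f + z{\left(-209,\frac{117}{-222} \right)}} = \sqrt{11904 + 1} = \sqrt{11905}$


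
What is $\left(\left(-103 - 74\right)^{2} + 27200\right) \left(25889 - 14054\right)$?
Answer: $692690715$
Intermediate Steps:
$\left(\left(-103 - 74\right)^{2} + 27200\right) \left(25889 - 14054\right) = \left(\left(-177\right)^{2} + 27200\right) 11835 = \left(31329 + 27200\right) 11835 = 58529 \cdot 11835 = 692690715$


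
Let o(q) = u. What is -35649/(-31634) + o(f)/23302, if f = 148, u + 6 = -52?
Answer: 414429113/368567734 ≈ 1.1244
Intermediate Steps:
u = -58 (u = -6 - 52 = -58)
o(q) = -58
-35649/(-31634) + o(f)/23302 = -35649/(-31634) - 58/23302 = -35649*(-1/31634) - 58*1/23302 = 35649/31634 - 29/11651 = 414429113/368567734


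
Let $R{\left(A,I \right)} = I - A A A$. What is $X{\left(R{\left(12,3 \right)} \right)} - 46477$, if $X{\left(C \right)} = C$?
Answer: $-48202$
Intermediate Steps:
$R{\left(A,I \right)} = I - A^{3}$ ($R{\left(A,I \right)} = I - A^{2} A = I - A^{3}$)
$X{\left(R{\left(12,3 \right)} \right)} - 46477 = \left(3 - 12^{3}\right) - 46477 = \left(3 - 1728\right) - 46477 = -1725 - 46477 = -48202$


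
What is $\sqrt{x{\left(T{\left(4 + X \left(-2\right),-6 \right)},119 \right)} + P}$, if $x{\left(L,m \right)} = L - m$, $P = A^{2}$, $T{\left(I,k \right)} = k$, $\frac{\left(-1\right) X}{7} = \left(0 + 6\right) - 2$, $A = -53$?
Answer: $2 \sqrt{671} \approx 51.807$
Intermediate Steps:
$X = -28$ ($X = - 7 \left(\left(0 + 6\right) - 2\right) = - 7 \left(6 - 2\right) = \left(-7\right) 4 = -28$)
$P = 2809$ ($P = \left(-53\right)^{2} = 2809$)
$\sqrt{x{\left(T{\left(4 + X \left(-2\right),-6 \right)},119 \right)} + P} = \sqrt{\left(-6 - 119\right) + 2809} = \sqrt{-125 + 2809} = \sqrt{2684} = 2 \sqrt{671}$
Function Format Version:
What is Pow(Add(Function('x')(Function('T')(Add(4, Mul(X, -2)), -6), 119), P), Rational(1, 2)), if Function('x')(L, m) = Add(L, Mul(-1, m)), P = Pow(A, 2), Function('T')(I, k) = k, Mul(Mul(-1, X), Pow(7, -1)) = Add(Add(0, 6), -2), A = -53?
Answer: Mul(2, Pow(671, Rational(1, 2))) ≈ 51.807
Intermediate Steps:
X = -28 (X = Mul(-7, Add(Add(0, 6), -2)) = Mul(-7, Add(6, -2)) = Mul(-7, 4) = -28)
P = 2809 (P = Pow(-53, 2) = 2809)
Pow(Add(Function('x')(Function('T')(Add(4, Mul(X, -2)), -6), 119), P), Rational(1, 2)) = Pow(Add(Add(-6, Mul(-1, 119)), 2809), Rational(1, 2)) = Pow(Add(Add(-6, -119), 2809), Rational(1, 2)) = Pow(Add(-125, 2809), Rational(1, 2)) = Pow(2684, Rational(1, 2)) = Mul(2, Pow(671, Rational(1, 2)))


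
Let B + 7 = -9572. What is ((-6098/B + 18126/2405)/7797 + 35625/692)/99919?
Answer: 6399212090740523/12419867469307037220 ≈ 0.00051524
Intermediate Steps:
B = -9579 (B = -7 - 9572 = -9579)
((-6098/B + 18126/2405)/7797 + 35625/692)/99919 = ((-6098/(-9579) + 18126/2405)/7797 + 35625/692)/99919 = ((-6098*(-1/9579) + 18126*(1/2405))*(1/7797) + 35625*(1/692))*(1/99919) = ((6098/9579 + 18126/2405)*(1/7797) + 35625/692)*(1/99919) = ((188294644/23037495)*(1/7797) + 35625/692)*(1/99919) = (188294644/179623348515 + 35625/692)*(1/99919) = (6399212090740523/124299357172380)*(1/99919) = 6399212090740523/12419867469307037220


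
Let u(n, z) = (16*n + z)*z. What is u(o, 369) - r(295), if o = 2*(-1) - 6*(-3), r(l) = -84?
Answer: 230709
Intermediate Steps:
o = 16 (o = -2 + 18 = 16)
u(n, z) = z*(z + 16*n) (u(n, z) = (z + 16*n)*z = z*(z + 16*n))
u(o, 369) - r(295) = 369*(369 + 16*16) - 1*(-84) = 369*(369 + 256) + 84 = 369*625 + 84 = 230625 + 84 = 230709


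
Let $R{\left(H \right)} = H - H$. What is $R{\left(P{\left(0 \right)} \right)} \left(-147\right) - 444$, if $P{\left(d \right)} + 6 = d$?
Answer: $-444$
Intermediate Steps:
$P{\left(d \right)} = -6 + d$
$R{\left(H \right)} = 0$
$R{\left(P{\left(0 \right)} \right)} \left(-147\right) - 444 = 0 \left(-147\right) - 444 = 0 - 444 = -444$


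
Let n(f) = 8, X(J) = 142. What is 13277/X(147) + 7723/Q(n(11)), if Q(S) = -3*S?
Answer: -5479/24 ≈ -228.29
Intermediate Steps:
13277/X(147) + 7723/Q(n(11)) = 13277/142 + 7723/((-3*8)) = 13277*(1/142) + 7723/(-24) = 187/2 + 7723*(-1/24) = 187/2 - 7723/24 = -5479/24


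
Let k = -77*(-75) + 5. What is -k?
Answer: -5780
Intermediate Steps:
k = 5780 (k = 5775 + 5 = 5780)
-k = -1*5780 = -5780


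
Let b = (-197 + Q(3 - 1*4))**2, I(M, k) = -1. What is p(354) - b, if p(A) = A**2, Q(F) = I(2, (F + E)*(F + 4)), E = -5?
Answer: 86112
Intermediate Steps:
Q(F) = -1
b = 39204 (b = (-197 - 1)**2 = (-198)**2 = 39204)
p(354) - b = 354**2 - 1*39204 = 125316 - 39204 = 86112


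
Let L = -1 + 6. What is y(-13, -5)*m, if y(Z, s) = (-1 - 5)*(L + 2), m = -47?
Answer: 1974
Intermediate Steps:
L = 5
y(Z, s) = -42 (y(Z, s) = (-1 - 5)*(5 + 2) = -6*7 = -42)
y(-13, -5)*m = -42*(-47) = 1974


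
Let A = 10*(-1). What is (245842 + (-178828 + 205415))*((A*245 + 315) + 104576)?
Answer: 27907899189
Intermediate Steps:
A = -10
(245842 + (-178828 + 205415))*((A*245 + 315) + 104576) = (245842 + (-178828 + 205415))*((-10*245 + 315) + 104576) = (245842 + 26587)*((-2450 + 315) + 104576) = 272429*(-2135 + 104576) = 272429*102441 = 27907899189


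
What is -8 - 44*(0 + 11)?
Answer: -492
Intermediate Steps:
-8 - 44*(0 + 11) = -8 - 44*11 = -8 - 484 = -492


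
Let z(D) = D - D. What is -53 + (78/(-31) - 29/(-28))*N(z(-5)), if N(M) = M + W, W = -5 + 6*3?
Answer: -62709/868 ≈ -72.245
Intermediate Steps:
z(D) = 0
W = 13 (W = -5 + 18 = 13)
N(M) = 13 + M (N(M) = M + 13 = 13 + M)
-53 + (78/(-31) - 29/(-28))*N(z(-5)) = -53 + (78/(-31) - 29/(-28))*(13 + 0) = -53 + (78*(-1/31) - 29*(-1/28))*13 = -53 + (-78/31 + 29/28)*13 = -53 - 1285/868*13 = -53 - 16705/868 = -62709/868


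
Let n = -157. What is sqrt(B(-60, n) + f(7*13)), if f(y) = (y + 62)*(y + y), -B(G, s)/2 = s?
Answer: 16*sqrt(110) ≈ 167.81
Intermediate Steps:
B(G, s) = -2*s
f(y) = 2*y*(62 + y) (f(y) = (62 + y)*(2*y) = 2*y*(62 + y))
sqrt(B(-60, n) + f(7*13)) = sqrt(-2*(-157) + 2*(7*13)*(62 + 7*13)) = sqrt(314 + 2*91*(62 + 91)) = sqrt(314 + 2*91*153) = sqrt(314 + 27846) = sqrt(28160) = 16*sqrt(110)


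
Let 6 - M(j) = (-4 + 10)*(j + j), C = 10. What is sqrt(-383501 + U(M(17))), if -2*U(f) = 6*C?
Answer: I*sqrt(383531) ≈ 619.3*I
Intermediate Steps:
M(j) = 6 - 12*j (M(j) = 6 - (-4 + 10)*(j + j) = 6 - 6*2*j = 6 - 12*j)
U(f) = -30 (U(f) = -3*10 = -1/2*60 = -30)
sqrt(-383501 + U(M(17))) = sqrt(-383501 - 30) = sqrt(-383531) = I*sqrt(383531)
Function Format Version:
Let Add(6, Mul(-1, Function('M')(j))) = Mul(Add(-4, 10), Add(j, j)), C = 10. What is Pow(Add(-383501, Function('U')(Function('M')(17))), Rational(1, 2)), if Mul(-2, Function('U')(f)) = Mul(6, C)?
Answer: Mul(I, Pow(383531, Rational(1, 2))) ≈ Mul(619.30, I)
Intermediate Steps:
Function('M')(j) = Add(6, Mul(-12, j)) (Function('M')(j) = Add(6, Mul(-1, Mul(Add(-4, 10), Add(j, j)))) = Add(6, Mul(-1, Mul(6, Mul(2, j)))) = Add(6, Mul(-1, Mul(12, j))) = Add(6, Mul(-12, j)))
Function('U')(f) = -30 (Function('U')(f) = Mul(Rational(-1, 2), Mul(6, 10)) = Mul(Rational(-1, 2), 60) = -30)
Pow(Add(-383501, Function('U')(Function('M')(17))), Rational(1, 2)) = Pow(Add(-383501, -30), Rational(1, 2)) = Pow(-383531, Rational(1, 2)) = Mul(I, Pow(383531, Rational(1, 2)))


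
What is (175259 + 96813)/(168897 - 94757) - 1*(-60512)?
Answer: 1121657938/18535 ≈ 60516.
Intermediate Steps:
(175259 + 96813)/(168897 - 94757) - 1*(-60512) = 272072/74140 + 60512 = 272072*(1/74140) + 60512 = 68018/18535 + 60512 = 1121657938/18535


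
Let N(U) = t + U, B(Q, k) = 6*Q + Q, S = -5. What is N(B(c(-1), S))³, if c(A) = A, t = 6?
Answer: -1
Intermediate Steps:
B(Q, k) = 7*Q
N(U) = 6 + U
N(B(c(-1), S))³ = (6 + 7*(-1))³ = (6 - 7)³ = (-1)³ = -1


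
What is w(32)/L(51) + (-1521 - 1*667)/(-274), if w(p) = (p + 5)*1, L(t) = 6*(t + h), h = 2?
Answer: 352961/43566 ≈ 8.1017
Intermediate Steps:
L(t) = 12 + 6*t (L(t) = 6*(t + 2) = 6*(2 + t) = 12 + 6*t)
w(p) = 5 + p (w(p) = (5 + p)*1 = 5 + p)
w(32)/L(51) + (-1521 - 1*667)/(-274) = (5 + 32)/(12 + 6*51) + (-1521 - 1*667)/(-274) = 37/(12 + 306) + (-1521 - 667)*(-1/274) = 37/318 - 2188*(-1/274) = 37*(1/318) + 1094/137 = 37/318 + 1094/137 = 352961/43566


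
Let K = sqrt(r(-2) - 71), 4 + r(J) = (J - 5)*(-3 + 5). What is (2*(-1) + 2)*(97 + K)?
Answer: 0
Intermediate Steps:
r(J) = -14 + 2*J (r(J) = -4 + (J - 5)*(-3 + 5) = -4 + (-5 + J)*2 = -4 + (-10 + 2*J) = -14 + 2*J)
K = I*sqrt(89) (K = sqrt((-14 + 2*(-2)) - 71) = sqrt((-14 - 4) - 71) = sqrt(-18 - 71) = sqrt(-89) = I*sqrt(89) ≈ 9.434*I)
(2*(-1) + 2)*(97 + K) = (2*(-1) + 2)*(97 + I*sqrt(89)) = (-2 + 2)*(97 + I*sqrt(89)) = 0*(97 + I*sqrt(89)) = 0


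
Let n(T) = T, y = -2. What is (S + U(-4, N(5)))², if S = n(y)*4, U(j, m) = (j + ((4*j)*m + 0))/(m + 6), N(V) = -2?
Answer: 1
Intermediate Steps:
U(j, m) = (j + 4*j*m)/(6 + m) (U(j, m) = (j + (4*j*m + 0))/(6 + m) = (j + 4*j*m)/(6 + m))
S = -8 (S = -2*4 = -8)
(S + U(-4, N(5)))² = (-8 - 4*(1 + 4*(-2))/(6 - 2))² = (-8 - 4*(1 - 8)/4)² = (-8 - 4*¼*(-7))² = (-8 + 7)² = (-1)² = 1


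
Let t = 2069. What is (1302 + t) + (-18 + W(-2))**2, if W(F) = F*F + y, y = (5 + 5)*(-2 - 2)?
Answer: 6287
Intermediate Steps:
y = -40 (y = 10*(-4) = -40)
W(F) = -40 + F**2 (W(F) = F*F - 40 = F**2 - 40 = -40 + F**2)
(1302 + t) + (-18 + W(-2))**2 = (1302 + 2069) + (-18 + (-40 + (-2)**2))**2 = 3371 + (-18 + (-40 + 4))**2 = 3371 + (-18 - 36)**2 = 3371 + (-54)**2 = 3371 + 2916 = 6287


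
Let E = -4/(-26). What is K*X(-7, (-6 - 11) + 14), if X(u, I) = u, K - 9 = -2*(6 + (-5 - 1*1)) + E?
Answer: -833/13 ≈ -64.077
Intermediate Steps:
E = 2/13 (E = -4*(-1/26) = 2/13 ≈ 0.15385)
K = 119/13 (K = 9 + (-2*(6 + (-5 - 1*1)) + 2/13) = 9 + (-2*(6 + (-5 - 1)) + 2/13) = 9 + (-2*(6 - 6) + 2/13) = 9 + (-2*0 + 2/13) = 9 + (0 + 2/13) = 9 + 2/13 = 119/13 ≈ 9.1538)
K*X(-7, (-6 - 11) + 14) = (119/13)*(-7) = -833/13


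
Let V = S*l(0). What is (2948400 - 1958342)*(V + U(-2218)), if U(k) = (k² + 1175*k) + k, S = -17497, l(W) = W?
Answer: 2288178487048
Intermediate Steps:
U(k) = k² + 1176*k
V = 0 (V = -17497*0 = 0)
(2948400 - 1958342)*(V + U(-2218)) = (2948400 - 1958342)*(0 - 2218*(1176 - 2218)) = 990058*(0 - 2218*(-1042)) = 990058*(0 + 2311156) = 990058*2311156 = 2288178487048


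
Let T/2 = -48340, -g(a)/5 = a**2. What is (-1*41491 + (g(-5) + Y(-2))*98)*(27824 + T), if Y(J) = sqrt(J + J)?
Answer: 3700390296 - 13495776*I ≈ 3.7004e+9 - 1.3496e+7*I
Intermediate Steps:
g(a) = -5*a**2
T = -96680 (T = 2*(-48340) = -96680)
Y(J) = sqrt(2)*sqrt(J) (Y(J) = sqrt(2*J) = sqrt(2)*sqrt(J))
(-1*41491 + (g(-5) + Y(-2))*98)*(27824 + T) = (-1*41491 + (-5*(-5)**2 + sqrt(2)*sqrt(-2))*98)*(27824 - 96680) = (-41491 + (-5*25 + sqrt(2)*(I*sqrt(2)))*98)*(-68856) = (-41491 + (-125 + 2*I)*98)*(-68856) = (-41491 + (-12250 + 196*I))*(-68856) = (-53741 + 196*I)*(-68856) = 3700390296 - 13495776*I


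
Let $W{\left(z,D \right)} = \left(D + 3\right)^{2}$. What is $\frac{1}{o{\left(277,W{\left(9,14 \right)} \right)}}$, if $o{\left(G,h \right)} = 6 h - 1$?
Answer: $\frac{1}{1733} \approx 0.00057703$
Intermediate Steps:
$W{\left(z,D \right)} = \left(3 + D\right)^{2}$
$o{\left(G,h \right)} = -1 + 6 h$
$\frac{1}{o{\left(277,W{\left(9,14 \right)} \right)}} = \frac{1}{-1 + 6 \left(3 + 14\right)^{2}} = \frac{1}{-1 + 6 \cdot 17^{2}} = \frac{1}{-1 + 6 \cdot 289} = \frac{1}{-1 + 1734} = \frac{1}{1733}$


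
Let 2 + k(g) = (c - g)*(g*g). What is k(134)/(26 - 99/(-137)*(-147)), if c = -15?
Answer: 366536102/10991 ≈ 33349.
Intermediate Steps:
k(g) = -2 + g**2*(-15 - g) (k(g) = -2 + (-15 - g)*(g*g) = -2 + (-15 - g)*g**2 = -2 + g**2*(-15 - g))
k(134)/(26 - 99/(-137)*(-147)) = (-2 - 1*134**3 - 15*134**2)/(26 - 99/(-137)*(-147)) = (-2 - 1*2406104 - 15*17956)/(26 - 99*(-1/137)*(-147)) = (-2 - 2406104 - 269340)/(26 + (99/137)*(-147)) = -2675446/(26 - 14553/137) = -2675446/(-10991/137) = -2675446*(-137/10991) = 366536102/10991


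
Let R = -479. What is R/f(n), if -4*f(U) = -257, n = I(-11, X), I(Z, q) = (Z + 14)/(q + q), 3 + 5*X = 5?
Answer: -1916/257 ≈ -7.4553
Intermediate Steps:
X = ⅖ (X = -⅗ + (⅕)*5 = -⅗ + 1 = ⅖ ≈ 0.40000)
I(Z, q) = (14 + Z)/(2*q) (I(Z, q) = (14 + Z)/((2*q)) = (14 + Z)*(1/(2*q)) = (14 + Z)/(2*q))
n = 15/4 (n = (14 - 11)/(2*(⅖)) = (½)*(5/2)*3 = 15/4 ≈ 3.7500)
f(U) = 257/4 (f(U) = -¼*(-257) = 257/4)
R/f(n) = -479/257/4 = -479*4/257 = -1916/257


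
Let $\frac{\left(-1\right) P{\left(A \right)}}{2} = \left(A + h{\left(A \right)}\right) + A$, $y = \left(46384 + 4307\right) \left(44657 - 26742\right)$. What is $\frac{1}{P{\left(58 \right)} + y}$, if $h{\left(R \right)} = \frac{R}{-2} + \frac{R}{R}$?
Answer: $\frac{1}{908129089} \approx 1.1012 \cdot 10^{-9}$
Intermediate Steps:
$h{\left(R \right)} = 1 - \frac{R}{2}$ ($h{\left(R \right)} = R \left(- \frac{1}{2}\right) + 1 = - \frac{R}{2} + 1 = 1 - \frac{R}{2}$)
$y = 908129265$ ($y = 50691 \cdot 17915 = 908129265$)
$P{\left(A \right)} = -2 - 3 A$ ($P{\left(A \right)} = - 2 \left(\left(A - \left(-1 + \frac{A}{2}\right)\right) + A\right) = - 2 \left(\left(1 + \frac{A}{2}\right) + A\right) = - 2 \left(1 + \frac{3 A}{2}\right) = -2 - 3 A$)
$\frac{1}{P{\left(58 \right)} + y} = \frac{1}{\left(-2 - 174\right) + 908129265} = \frac{1}{-176 + 908129265} = \frac{1}{908129089}$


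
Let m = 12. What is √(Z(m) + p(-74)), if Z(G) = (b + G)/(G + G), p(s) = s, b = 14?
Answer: 5*I*√105/6 ≈ 8.5391*I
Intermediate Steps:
Z(G) = (14 + G)/(2*G) (Z(G) = (14 + G)/(G + G) = (14 + G)/((2*G)) = (14 + G)*(1/(2*G)) = (14 + G)/(2*G))
√(Z(m) + p(-74)) = √((½)*(14 + 12)/12 - 74) = √((½)*(1/12)*26 - 74) = √(13/12 - 74) = √(-875/12) = 5*I*√105/6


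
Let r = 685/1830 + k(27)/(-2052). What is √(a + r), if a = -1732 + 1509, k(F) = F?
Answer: I*√10766394897/6954 ≈ 14.921*I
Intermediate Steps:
a = -223
r = 5023/13908 (r = 685/1830 + 27/(-2052) = 685*(1/1830) + 27*(-1/2052) = 137/366 - 1/76 = 5023/13908 ≈ 0.36116)
√(a + r) = √(-223 + 5023/13908) = √(-3096461/13908) = I*√10766394897/6954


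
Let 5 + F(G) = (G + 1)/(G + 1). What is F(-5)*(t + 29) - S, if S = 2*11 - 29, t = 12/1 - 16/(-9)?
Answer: -1477/9 ≈ -164.11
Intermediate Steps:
t = 124/9 (t = 12*1 - 16*(-⅑) = 12 + 16/9 = 124/9 ≈ 13.778)
F(G) = -4 (F(G) = -5 + (G + 1)/(G + 1) = -5 + (1 + G)/(1 + G) = -5 + 1 = -4)
S = -7 (S = 22 - 29 = -7)
F(-5)*(t + 29) - S = -4*(124/9 + 29) - 1*(-7) = -4*385/9 + 7 = -1540/9 + 7 = -1477/9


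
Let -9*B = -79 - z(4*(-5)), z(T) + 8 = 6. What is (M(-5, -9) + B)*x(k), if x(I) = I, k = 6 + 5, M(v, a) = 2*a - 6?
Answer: -1529/9 ≈ -169.89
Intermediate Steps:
M(v, a) = -6 + 2*a
k = 11
z(T) = -2 (z(T) = -8 + 6 = -2)
B = 77/9 (B = -(-79 - 1*(-2))/9 = -(-79 + 2)/9 = -⅑*(-77) = 77/9 ≈ 8.5556)
(M(-5, -9) + B)*x(k) = ((-6 + 2*(-9)) + 77/9)*11 = ((-6 - 18) + 77/9)*11 = (-24 + 77/9)*11 = -139/9*11 = -1529/9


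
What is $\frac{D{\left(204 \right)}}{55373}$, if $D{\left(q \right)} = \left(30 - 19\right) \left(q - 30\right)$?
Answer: $\frac{1914}{55373} \approx 0.034566$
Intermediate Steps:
$D{\left(q \right)} = -330 + 11 q$ ($D{\left(q \right)} = 11 \left(-30 + q\right) = -330 + 11 q$)
$\frac{D{\left(204 \right)}}{55373} = \frac{-330 + 11 \cdot 204}{55373} = \left(-330 + 2244\right) \frac{1}{55373} = 1914 \cdot \frac{1}{55373} = \frac{1914}{55373}$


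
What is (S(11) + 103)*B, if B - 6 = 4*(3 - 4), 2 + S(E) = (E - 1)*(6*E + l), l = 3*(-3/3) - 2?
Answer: 1422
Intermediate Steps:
l = -5 (l = 3*(-3*⅓) - 2 = 3*(-1) - 2 = -3 - 2 = -5)
S(E) = -2 + (-1 + E)*(-5 + 6*E) (S(E) = -2 + (E - 1)*(6*E - 5) = -2 + (-1 + E)*(-5 + 6*E))
B = 2 (B = 6 + 4*(3 - 4) = 6 + 4*(-1) = 6 - 4 = 2)
(S(11) + 103)*B = ((3 - 11*11 + 6*11²) + 103)*2 = ((3 - 121 + 6*121) + 103)*2 = ((3 - 121 + 726) + 103)*2 = (608 + 103)*2 = 711*2 = 1422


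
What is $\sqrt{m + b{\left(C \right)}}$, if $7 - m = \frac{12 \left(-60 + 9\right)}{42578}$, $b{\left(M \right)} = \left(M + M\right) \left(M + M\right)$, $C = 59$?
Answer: $\frac{\sqrt{6313835523485}}{21289} \approx 118.03$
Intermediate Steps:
$b{\left(M \right)} = 4 M^{2}$ ($b{\left(M \right)} = 2 M 2 M = 4 M^{2}$)
$m = \frac{149329}{21289}$ ($m = 7 - \frac{12 \left(-60 + 9\right)}{42578} = 7 - 12 \left(-51\right) \frac{1}{42578} = 7 - \left(-612\right) \frac{1}{42578} = 7 - - \frac{306}{21289} = 7 + \frac{306}{21289} = \frac{149329}{21289} \approx 7.0144$)
$\sqrt{m + b{\left(C \right)}} = \sqrt{\frac{149329}{21289} + 4 \cdot 59^{2}} = \sqrt{\frac{149329}{21289} + 4 \cdot 3481} = \sqrt{\frac{149329}{21289} + 13924} = \sqrt{\frac{296577365}{21289}} = \frac{\sqrt{6313835523485}}{21289}$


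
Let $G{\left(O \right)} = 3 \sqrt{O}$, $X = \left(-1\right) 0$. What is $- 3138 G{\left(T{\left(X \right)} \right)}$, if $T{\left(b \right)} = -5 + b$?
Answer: $- 9414 i \sqrt{5} \approx - 21050.0 i$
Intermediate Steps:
$X = 0$
$- 3138 G{\left(T{\left(X \right)} \right)} = - 3138 \cdot 3 \sqrt{-5 + 0} = - 3138 \cdot 3 \sqrt{-5} = - 3138 \cdot 3 i \sqrt{5} = - 9414 i \sqrt{5}$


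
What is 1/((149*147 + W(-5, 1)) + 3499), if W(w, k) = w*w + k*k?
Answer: 1/25428 ≈ 3.9327e-5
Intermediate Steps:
W(w, k) = k² + w² (W(w, k) = w² + k² = k² + w²)
1/((149*147 + W(-5, 1)) + 3499) = 1/((149*147 + (1² + (-5)²)) + 3499) = 1/((21903 + (1 + 25)) + 3499) = 1/((21903 + 26) + 3499) = 1/(21929 + 3499) = 1/25428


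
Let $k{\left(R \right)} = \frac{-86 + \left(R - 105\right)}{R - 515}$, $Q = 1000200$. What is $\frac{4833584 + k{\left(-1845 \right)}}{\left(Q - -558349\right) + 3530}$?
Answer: $\frac{8721147}{2818430} \approx 3.0943$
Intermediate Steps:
$k{\left(R \right)} = \frac{-191 + R}{-515 + R}$ ($k{\left(R \right)} = \frac{-86 + \left(R - 105\right)}{-515 + R} = \frac{-86 + \left(-105 + R\right)}{-515 + R} = \frac{-191 + R}{-515 + R}$)
$\frac{4833584 + k{\left(-1845 \right)}}{\left(Q - -558349\right) + 3530} = \frac{4833584 + \frac{-191 - 1845}{-515 - 1845}}{\left(1000200 - -558349\right) + 3530} = \frac{4833584 + \frac{1}{-2360} \left(-2036\right)}{\left(1000200 + 558349\right) + 3530} = \frac{4833584 - - \frac{509}{590}}{1558549 + 3530} = \frac{4833584 + \frac{509}{590}}{1562079} = \frac{2851815069}{590} \cdot \frac{1}{1562079} = \frac{8721147}{2818430}$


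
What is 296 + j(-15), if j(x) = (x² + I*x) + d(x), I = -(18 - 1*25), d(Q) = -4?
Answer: 412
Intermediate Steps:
I = 7 (I = -(18 - 25) = -1*(-7) = 7)
j(x) = -4 + x² + 7*x (j(x) = (x² + 7*x) - 4 = -4 + x² + 7*x)
296 + j(-15) = 296 + (-4 + (-15)² + 7*(-15)) = 296 + (-4 + 225 - 105) = 296 + 116 = 412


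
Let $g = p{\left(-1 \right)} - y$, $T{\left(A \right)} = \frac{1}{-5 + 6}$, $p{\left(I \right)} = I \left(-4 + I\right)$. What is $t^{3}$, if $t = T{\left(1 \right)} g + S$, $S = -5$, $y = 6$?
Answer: $-216$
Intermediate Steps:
$T{\left(A \right)} = 1$ ($T{\left(A \right)} = 1^{-1} = 1$)
$g = -1$ ($g = - (-4 - 1) - 6 = \left(-1\right) \left(-5\right) - 6 = 5 - 6 = -1$)
$t = -6$ ($t = 1 \left(-1\right) - 5 = -1 - 5 = -6$)
$t^{3} = \left(-6\right)^{3} = -216$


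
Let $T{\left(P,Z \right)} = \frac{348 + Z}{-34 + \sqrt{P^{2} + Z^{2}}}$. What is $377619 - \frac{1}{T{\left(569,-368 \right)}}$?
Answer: $\frac{3776173}{10} + \frac{\sqrt{459185}}{20} \approx 3.7765 \cdot 10^{5}$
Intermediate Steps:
$T{\left(P,Z \right)} = \frac{348 + Z}{-34 + \sqrt{P^{2} + Z^{2}}}$
$377619 - \frac{1}{T{\left(569,-368 \right)}} = 377619 - \frac{1}{\frac{1}{-34 + \sqrt{569^{2} + \left(-368\right)^{2}}} \left(348 - 368\right)} = 377619 - \frac{1}{\frac{1}{-34 + \sqrt{323761 + 135424}} \left(-20\right)} = 377619 - \frac{1}{\frac{1}{-34 + \sqrt{459185}} \left(-20\right)} = 377619 - \frac{1}{\left(-20\right) \frac{1}{-34 + \sqrt{459185}}} = 377619 - \left(\frac{17}{10} - \frac{\sqrt{459185}}{20}\right) = \frac{3776173}{10} + \frac{\sqrt{459185}}{20}$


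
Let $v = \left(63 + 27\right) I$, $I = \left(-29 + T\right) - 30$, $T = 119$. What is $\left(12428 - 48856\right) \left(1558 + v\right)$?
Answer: $-253466024$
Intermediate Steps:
$I = 60$ ($I = \left(-29 + 119\right) - 30 = 90 - 30 = 60$)
$v = 5400$ ($v = \left(63 + 27\right) 60 = 90 \cdot 60 = 5400$)
$\left(12428 - 48856\right) \left(1558 + v\right) = \left(12428 - 48856\right) \left(1558 + 5400\right) = \left(-36428\right) 6958 = -253466024$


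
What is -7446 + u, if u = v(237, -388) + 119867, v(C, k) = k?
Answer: 112033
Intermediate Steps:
u = 119479 (u = -388 + 119867 = 119479)
-7446 + u = -7446 + 119479 = 112033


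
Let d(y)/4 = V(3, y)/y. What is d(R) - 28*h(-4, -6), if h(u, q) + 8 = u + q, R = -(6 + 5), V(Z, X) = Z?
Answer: 5532/11 ≈ 502.91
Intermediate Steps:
R = -11 (R = -1*11 = -11)
h(u, q) = -8 + q + u (h(u, q) = -8 + (u + q) = -8 + (q + u) = -8 + q + u)
d(y) = 12/y (d(y) = 4*(3/y) = 12/y)
d(R) - 28*h(-4, -6) = 12/(-11) - 28*(-8 - 6 - 4) = 12*(-1/11) - 28*(-18) = -12/11 + 504 = 5532/11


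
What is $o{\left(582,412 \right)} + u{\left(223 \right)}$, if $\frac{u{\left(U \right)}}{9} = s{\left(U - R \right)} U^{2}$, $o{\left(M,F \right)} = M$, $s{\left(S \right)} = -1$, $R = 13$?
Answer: $-446979$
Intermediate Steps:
$u{\left(U \right)} = - 9 U^{2}$ ($u{\left(U \right)} = 9 \left(- U^{2}\right) = - 9 U^{2}$)
$o{\left(582,412 \right)} + u{\left(223 \right)} = 582 - 9 \cdot 223^{2} = 582 - 447561 = -446979$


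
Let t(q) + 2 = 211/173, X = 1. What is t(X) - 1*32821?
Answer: -5678168/173 ≈ -32822.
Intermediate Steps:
t(q) = -135/173 (t(q) = -2 + 211/173 = -135/173)
t(X) - 1*32821 = -135/173 - 1*32821 = -135/173 - 32821 = -5678168/173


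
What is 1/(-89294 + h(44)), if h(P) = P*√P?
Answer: -44647/3986666626 - 22*√11/1993333313 ≈ -1.1236e-5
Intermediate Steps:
h(P) = P^(3/2)
1/(-89294 + h(44)) = 1/(-89294 + 44^(3/2)) = 1/(-89294 + 88*√11)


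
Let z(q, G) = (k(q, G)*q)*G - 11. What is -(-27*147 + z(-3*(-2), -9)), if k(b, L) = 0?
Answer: 3980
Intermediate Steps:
z(q, G) = -11 (z(q, G) = (0*q)*G - 11 = 0*G - 11 = 0 - 11 = -11)
-(-27*147 + z(-3*(-2), -9)) = -(-27*147 - 11) = -(-3969 - 11) = -1*(-3980) = 3980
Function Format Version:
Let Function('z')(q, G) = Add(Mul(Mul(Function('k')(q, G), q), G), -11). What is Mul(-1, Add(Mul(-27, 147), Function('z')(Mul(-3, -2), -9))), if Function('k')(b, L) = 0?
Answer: 3980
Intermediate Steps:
Function('z')(q, G) = -11 (Function('z')(q, G) = Add(Mul(Mul(0, q), G), -11) = Add(Mul(0, G), -11) = Add(0, -11) = -11)
Mul(-1, Add(Mul(-27, 147), Function('z')(Mul(-3, -2), -9))) = Mul(-1, Add(Mul(-27, 147), -11)) = Mul(-1, Add(-3969, -11)) = Mul(-1, -3980) = 3980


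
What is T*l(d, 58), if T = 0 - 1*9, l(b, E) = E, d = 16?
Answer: -522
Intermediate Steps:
T = -9 (T = 0 - 9 = -9)
T*l(d, 58) = -9*58 = -522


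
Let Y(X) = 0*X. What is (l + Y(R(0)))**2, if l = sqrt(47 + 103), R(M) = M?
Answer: 150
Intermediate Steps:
Y(X) = 0
l = 5*sqrt(6) (l = sqrt(150) = 5*sqrt(6) ≈ 12.247)
(l + Y(R(0)))**2 = (5*sqrt(6) + 0)**2 = (5*sqrt(6))**2 = 150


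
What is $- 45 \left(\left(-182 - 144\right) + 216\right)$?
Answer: $4950$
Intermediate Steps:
$- 45 \left(\left(-182 - 144\right) + 216\right) = - 45 \left(-326 + 216\right) = \left(-45\right) \left(-110\right) = 4950$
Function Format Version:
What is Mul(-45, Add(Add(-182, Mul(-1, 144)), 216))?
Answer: 4950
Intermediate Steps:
Mul(-45, Add(Add(-182, Mul(-1, 144)), 216)) = Mul(-45, Add(Add(-182, -144), 216)) = Mul(-45, Add(-326, 216)) = Mul(-45, -110) = 4950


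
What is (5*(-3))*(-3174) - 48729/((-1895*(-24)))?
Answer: 721751357/15160 ≈ 47609.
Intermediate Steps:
(5*(-3))*(-3174) - 48729/((-1895*(-24))) = -15*(-3174) - 48729/45480 = 47610 - 48729/45480 = 47610 - 1*16243/15160 = 47610 - 16243/15160 = 721751357/15160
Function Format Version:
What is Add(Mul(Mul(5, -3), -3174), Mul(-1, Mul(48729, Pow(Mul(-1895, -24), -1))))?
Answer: Rational(721751357, 15160) ≈ 47609.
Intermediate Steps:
Add(Mul(Mul(5, -3), -3174), Mul(-1, Mul(48729, Pow(Mul(-1895, -24), -1)))) = Add(Mul(-15, -3174), Mul(-1, Mul(48729, Pow(45480, -1)))) = Add(47610, Mul(-1, Mul(48729, Rational(1, 45480)))) = Add(47610, Mul(-1, Rational(16243, 15160))) = Add(47610, Rational(-16243, 15160)) = Rational(721751357, 15160)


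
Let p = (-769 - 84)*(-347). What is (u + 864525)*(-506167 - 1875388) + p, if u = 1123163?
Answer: -4733787998849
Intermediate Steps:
p = 295991 (p = -853*(-347) = 295991)
(u + 864525)*(-506167 - 1875388) + p = (1123163 + 864525)*(-506167 - 1875388) + 295991 = 1987688*(-2381555) + 295991 = -4733788294840 + 295991 = -4733787998849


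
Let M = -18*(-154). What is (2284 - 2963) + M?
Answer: 2093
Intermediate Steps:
M = 2772
(2284 - 2963) + M = (2284 - 2963) + 2772 = -679 + 2772 = 2093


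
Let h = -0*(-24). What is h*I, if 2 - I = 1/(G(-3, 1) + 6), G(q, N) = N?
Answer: 0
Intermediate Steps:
I = 13/7 (I = 2 - 1/(1 + 6) = 2 - 1/7 = 13/7 ≈ 1.8571)
h = 0 (h = -18*0 = 0)
h*I = 0*(13/7) = 0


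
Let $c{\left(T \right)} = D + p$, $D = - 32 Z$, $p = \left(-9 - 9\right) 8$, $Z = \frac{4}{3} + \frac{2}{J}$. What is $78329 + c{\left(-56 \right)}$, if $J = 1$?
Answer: $\frac{234235}{3} \approx 78078.0$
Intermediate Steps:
$Z = \frac{10}{3}$ ($Z = \frac{4}{3} + \frac{2}{1} = 4 \cdot \frac{1}{3} + 2 \cdot 1 = \frac{4}{3} + 2 = \frac{10}{3} \approx 3.3333$)
$p = -144$ ($p = \left(-18\right) 8 = -144$)
$D = - \frac{320}{3}$ ($D = \left(-32\right) \frac{10}{3} = - \frac{320}{3} \approx -106.67$)
$c{\left(T \right)} = - \frac{752}{3}$ ($c{\left(T \right)} = - \frac{320}{3} - 144 = - \frac{752}{3}$)
$78329 + c{\left(-56 \right)} = 78329 - \frac{752}{3} = \frac{234235}{3}$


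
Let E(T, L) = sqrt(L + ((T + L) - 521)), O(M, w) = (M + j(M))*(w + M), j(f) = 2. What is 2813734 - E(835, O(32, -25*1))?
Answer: 2813734 - sqrt(790) ≈ 2.8137e+6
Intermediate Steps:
O(M, w) = (2 + M)*(M + w) (O(M, w) = (M + 2)*(w + M) = (2 + M)*(M + w))
E(T, L) = sqrt(-521 + T + 2*L) (E(T, L) = sqrt(L + ((L + T) - 521)) = sqrt(L + (-521 + L + T)) = sqrt(-521 + T + 2*L))
2813734 - E(835, O(32, -25*1)) = 2813734 - sqrt(-521 + 835 + 2*(32**2 + 2*32 + 2*(-25*1) + 32*(-25*1))) = 2813734 - sqrt(-521 + 835 + 2*(1024 + 64 + 2*(-25) + 32*(-25))) = 2813734 - sqrt(-521 + 835 + 2*(1024 + 64 - 50 - 800)) = 2813734 - sqrt(-521 + 835 + 2*238) = 2813734 - sqrt(-521 + 835 + 476) = 2813734 - sqrt(790)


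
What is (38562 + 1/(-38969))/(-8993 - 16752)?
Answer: -1502722577/1003256905 ≈ -1.4978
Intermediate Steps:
(38562 + 1/(-38969))/(-8993 - 16752) = (38562 - 1/38969)/(-25745) = (1502722577/38969)*(-1/25745) = -1502722577/1003256905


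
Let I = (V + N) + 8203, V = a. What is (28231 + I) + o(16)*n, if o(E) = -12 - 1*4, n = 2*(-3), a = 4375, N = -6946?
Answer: 33959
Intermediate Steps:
n = -6
V = 4375
o(E) = -16 (o(E) = -12 - 4 = -16)
I = 5632 (I = (4375 - 6946) + 8203 = -2571 + 8203 = 5632)
(28231 + I) + o(16)*n = (28231 + 5632) - 16*(-6) = 33863 + 96 = 33959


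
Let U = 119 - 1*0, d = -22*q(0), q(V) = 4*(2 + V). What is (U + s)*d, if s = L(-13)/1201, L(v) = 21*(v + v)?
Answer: -25057648/1201 ≈ -20864.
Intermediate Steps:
q(V) = 8 + 4*V
d = -176 (d = -22*(8 + 4*0) = -22*(8 + 0) = -22*8 = -176)
L(v) = 42*v (L(v) = 21*(2*v) = 42*v)
U = 119 (U = 119 + 0 = 119)
s = -546/1201 (s = (42*(-13))/1201 = -546*1/1201 = -546/1201 ≈ -0.45462)
(U + s)*d = (119 - 546/1201)*(-176) = (142373/1201)*(-176) = -25057648/1201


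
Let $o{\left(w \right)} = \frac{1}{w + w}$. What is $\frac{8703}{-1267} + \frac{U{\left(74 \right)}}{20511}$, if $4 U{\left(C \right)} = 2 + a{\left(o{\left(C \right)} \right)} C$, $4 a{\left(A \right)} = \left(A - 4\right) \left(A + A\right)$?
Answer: $- \frac{422704376413}{61538250816} \approx -6.869$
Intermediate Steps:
$o{\left(w \right)} = \frac{1}{2 w}$
$a{\left(A \right)} = \frac{A \left(-4 + A\right)}{2}$ ($a{\left(A \right)} = \frac{\left(A - 4\right) \left(A + A\right)}{4} = \frac{\left(-4 + A\right) 2 A}{4} = \frac{2 A \left(-4 + A\right)}{4} = \frac{A \left(-4 + A\right)}{2}$)
$U{\left(C \right)} = \frac{1}{4} + \frac{1}{32 C}$ ($U{\left(C \right)} = \frac{2 + \frac{\frac{1}{2 C} \left(-4 + \frac{1}{2 C}\right)}{2} C}{4} = \frac{2 + \frac{-4 + \frac{1}{2 C}}{4 C} C}{4} = \frac{2 - \left(1 - \frac{1}{8 C}\right)}{4} = \frac{1 + \frac{1}{8 C}}{4} = \frac{1}{4} + \frac{1}{32 C}$)
$\frac{8703}{-1267} + \frac{U{\left(74 \right)}}{20511} = \frac{8703}{-1267} + \frac{\frac{1}{32} \cdot \frac{1}{74} \left(1 + 8 \cdot 74\right)}{20511} = 8703 \left(- \frac{1}{1267}\right) + \frac{1}{32} \cdot \frac{1}{74} \left(1 + 592\right) \frac{1}{20511} = - \frac{8703}{1267} + \frac{1}{32} \cdot \frac{1}{74} \cdot 593 \cdot \frac{1}{20511} = - \frac{8703}{1267} + \frac{593}{2368} \cdot \frac{1}{20511} = - \frac{8703}{1267} + \frac{593}{48570048} = - \frac{422704376413}{61538250816}$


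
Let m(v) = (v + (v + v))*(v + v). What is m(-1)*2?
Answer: 12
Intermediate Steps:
m(v) = 6*v² (m(v) = (v + 2*v)*(2*v) = (3*v)*(2*v) = 6*v²)
m(-1)*2 = (6*(-1)²)*2 = (6*1)*2 = 6*2 = 12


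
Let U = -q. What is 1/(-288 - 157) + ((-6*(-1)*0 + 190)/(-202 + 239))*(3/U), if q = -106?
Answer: 124864/872645 ≈ 0.14309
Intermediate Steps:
U = 106 (U = -1*(-106) = 106)
1/(-288 - 157) + ((-6*(-1)*0 + 190)/(-202 + 239))*(3/U) = 1/(-288 - 157) + ((-6*(-1)*0 + 190)/(-202 + 239))*(3/106) = 1/(-445) + ((6*0 + 190)/37)*(3*(1/106)) = -1/445 + ((0 + 190)*(1/37))*(3/106) = -1/445 + (190*(1/37))*(3/106) = -1/445 + (190/37)*(3/106) = -1/445 + 285/1961 = 124864/872645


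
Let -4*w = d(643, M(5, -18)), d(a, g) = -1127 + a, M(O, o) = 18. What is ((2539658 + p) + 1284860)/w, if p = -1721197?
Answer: 191211/11 ≈ 17383.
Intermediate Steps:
w = 121 (w = -(-1127 + 643)/4 = -¼*(-484) = 121)
((2539658 + p) + 1284860)/w = ((2539658 - 1721197) + 1284860)/121 = (818461 + 1284860)*(1/121) = 2103321*(1/121) = 191211/11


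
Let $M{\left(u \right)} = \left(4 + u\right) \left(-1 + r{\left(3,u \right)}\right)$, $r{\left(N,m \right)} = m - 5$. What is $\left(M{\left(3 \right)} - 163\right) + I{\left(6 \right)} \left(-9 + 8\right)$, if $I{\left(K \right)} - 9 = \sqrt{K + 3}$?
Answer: $-196$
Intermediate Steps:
$I{\left(K \right)} = 9 + \sqrt{3 + K}$ ($I{\left(K \right)} = 9 + \sqrt{K + 3} = 9 + \sqrt{3 + K}$)
$r{\left(N,m \right)} = -5 + m$
$M{\left(u \right)} = \left(-6 + u\right) \left(4 + u\right)$ ($M{\left(u \right)} = \left(4 + u\right) \left(-1 + \left(-5 + u\right)\right) = \left(4 + u\right) \left(-6 + u\right) = \left(-6 + u\right) \left(4 + u\right)$)
$\left(M{\left(3 \right)} - 163\right) + I{\left(6 \right)} \left(-9 + 8\right) = \left(\left(-24 + 3^{2} - 6\right) - 163\right) + \left(9 + \sqrt{3 + 6}\right) \left(-9 + 8\right) = \left(\left(-24 + 9 - 6\right) - 163\right) + \left(9 + \sqrt{9}\right) \left(-1\right) = \left(-21 - 163\right) + \left(9 + 3\right) \left(-1\right) = -184 + 12 \left(-1\right) = -184 - 12 = -196$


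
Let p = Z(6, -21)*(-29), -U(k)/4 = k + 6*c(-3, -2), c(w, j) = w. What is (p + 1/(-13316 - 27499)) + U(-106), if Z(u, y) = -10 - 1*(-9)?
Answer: 21427874/40815 ≈ 525.00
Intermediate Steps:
Z(u, y) = -1 (Z(u, y) = -10 + 9 = -1)
U(k) = 72 - 4*k (U(k) = -4*(k + 6*(-3)) = -4*(k - 18) = -4*(-18 + k) = 72 - 4*k)
p = 29 (p = -1*(-29) = 29)
(p + 1/(-13316 - 27499)) + U(-106) = (29 + 1/(-13316 - 27499)) + (72 - 4*(-106)) = (29 + 1/(-40815)) + (72 + 424) = (29 - 1/40815) + 496 = 1183634/40815 + 496 = 21427874/40815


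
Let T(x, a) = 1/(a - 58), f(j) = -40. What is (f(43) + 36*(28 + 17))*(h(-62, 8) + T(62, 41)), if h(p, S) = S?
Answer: 213300/17 ≈ 12547.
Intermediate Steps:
T(x, a) = 1/(-58 + a)
(f(43) + 36*(28 + 17))*(h(-62, 8) + T(62, 41)) = (-40 + 36*(28 + 17))*(8 + 1/(-58 + 41)) = (-40 + 36*45)*(8 + 1/(-17)) = (-40 + 1620)*(8 - 1/17) = 1580*(135/17) = 213300/17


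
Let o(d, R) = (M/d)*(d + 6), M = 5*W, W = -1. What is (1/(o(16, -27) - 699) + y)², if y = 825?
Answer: 21704109960289/31888609 ≈ 6.8062e+5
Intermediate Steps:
M = -5 (M = 5*(-1) = -5)
o(d, R) = -5*(6 + d)/d (o(d, R) = (-5/d)*(d + 6) = (-5/d)*(6 + d) = -5*(6 + d)/d)
(1/(o(16, -27) - 699) + y)² = (1/((-5 - 30/16) - 699) + 825)² = (1/((-5 - 30*1/16) - 699) + 825)² = (1/((-5 - 15/8) - 699) + 825)² = (1/(-55/8 - 699) + 825)² = (1/(-5647/8) + 825)² = (-8/5647 + 825)² = (4658767/5647)² = 21704109960289/31888609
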